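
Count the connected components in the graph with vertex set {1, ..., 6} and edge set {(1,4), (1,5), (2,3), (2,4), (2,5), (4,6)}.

Step 1: Build adjacency list from edges:
  1: 4, 5
  2: 3, 4, 5
  3: 2
  4: 1, 2, 6
  5: 1, 2
  6: 4

Step 2: Run BFS/DFS from vertex 1:
  Visited: {1, 4, 5, 2, 6, 3}
  Reached 6 of 6 vertices

Step 3: All 6 vertices reached from vertex 1, so the graph is connected.
Number of connected components: 1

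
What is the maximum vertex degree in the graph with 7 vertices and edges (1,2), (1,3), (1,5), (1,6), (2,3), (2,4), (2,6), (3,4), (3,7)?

Step 1: Count edges incident to each vertex:
  deg(1) = 4 (neighbors: 2, 3, 5, 6)
  deg(2) = 4 (neighbors: 1, 3, 4, 6)
  deg(3) = 4 (neighbors: 1, 2, 4, 7)
  deg(4) = 2 (neighbors: 2, 3)
  deg(5) = 1 (neighbors: 1)
  deg(6) = 2 (neighbors: 1, 2)
  deg(7) = 1 (neighbors: 3)

Step 2: Find maximum:
  max(4, 4, 4, 2, 1, 2, 1) = 4 (vertex 1)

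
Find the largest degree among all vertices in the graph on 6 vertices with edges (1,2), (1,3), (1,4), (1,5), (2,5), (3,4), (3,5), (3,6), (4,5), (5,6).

Step 1: Count edges incident to each vertex:
  deg(1) = 4 (neighbors: 2, 3, 4, 5)
  deg(2) = 2 (neighbors: 1, 5)
  deg(3) = 4 (neighbors: 1, 4, 5, 6)
  deg(4) = 3 (neighbors: 1, 3, 5)
  deg(5) = 5 (neighbors: 1, 2, 3, 4, 6)
  deg(6) = 2 (neighbors: 3, 5)

Step 2: Find maximum:
  max(4, 2, 4, 3, 5, 2) = 5 (vertex 5)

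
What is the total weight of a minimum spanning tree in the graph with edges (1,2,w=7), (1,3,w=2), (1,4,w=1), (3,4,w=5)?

Apply Kruskal's algorithm (sort edges by weight, add if no cycle):

Sorted edges by weight:
  (1,4) w=1
  (1,3) w=2
  (3,4) w=5
  (1,2) w=7

Add edge (1,4) w=1 -- no cycle. Running total: 1
Add edge (1,3) w=2 -- no cycle. Running total: 3
Skip edge (3,4) w=5 -- would create cycle
Add edge (1,2) w=7 -- no cycle. Running total: 10

MST edges: (1,4,w=1), (1,3,w=2), (1,2,w=7)
Total MST weight: 1 + 2 + 7 = 10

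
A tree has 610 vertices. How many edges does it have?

A tree on n vertices always has exactly n - 1 edges.
For n = 610: edges = 610 - 1 = 609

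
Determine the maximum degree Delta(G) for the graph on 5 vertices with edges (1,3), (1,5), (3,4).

Step 1: Count edges incident to each vertex:
  deg(1) = 2 (neighbors: 3, 5)
  deg(2) = 0 (neighbors: none)
  deg(3) = 2 (neighbors: 1, 4)
  deg(4) = 1 (neighbors: 3)
  deg(5) = 1 (neighbors: 1)

Step 2: Find maximum:
  max(2, 0, 2, 1, 1) = 2 (vertex 1)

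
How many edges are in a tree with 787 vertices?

A tree on n vertices always has exactly n - 1 edges.
For n = 787: edges = 787 - 1 = 786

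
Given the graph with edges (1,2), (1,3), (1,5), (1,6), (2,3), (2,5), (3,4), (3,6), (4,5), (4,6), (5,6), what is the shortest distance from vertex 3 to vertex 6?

Step 1: Build adjacency list:
  1: 2, 3, 5, 6
  2: 1, 3, 5
  3: 1, 2, 4, 6
  4: 3, 5, 6
  5: 1, 2, 4, 6
  6: 1, 3, 4, 5

Step 2: BFS from vertex 3 to find shortest path to 6:
  vertex 1 reached at distance 1
  vertex 2 reached at distance 1
  vertex 4 reached at distance 1
  vertex 6 reached at distance 1

Step 3: Shortest path: 3 -> 6
Path length: 1 edge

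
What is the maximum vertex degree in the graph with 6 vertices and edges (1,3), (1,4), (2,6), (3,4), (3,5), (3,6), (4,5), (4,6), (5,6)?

Step 1: Count edges incident to each vertex:
  deg(1) = 2 (neighbors: 3, 4)
  deg(2) = 1 (neighbors: 6)
  deg(3) = 4 (neighbors: 1, 4, 5, 6)
  deg(4) = 4 (neighbors: 1, 3, 5, 6)
  deg(5) = 3 (neighbors: 3, 4, 6)
  deg(6) = 4 (neighbors: 2, 3, 4, 5)

Step 2: Find maximum:
  max(2, 1, 4, 4, 3, 4) = 4 (vertex 3)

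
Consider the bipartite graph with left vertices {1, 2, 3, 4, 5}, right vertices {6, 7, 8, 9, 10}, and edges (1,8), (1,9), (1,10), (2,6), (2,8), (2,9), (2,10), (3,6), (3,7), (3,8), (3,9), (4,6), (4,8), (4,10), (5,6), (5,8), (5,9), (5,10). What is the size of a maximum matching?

Step 1: List the neighbors of each left vertex:
  1: 8, 9, 10
  2: 6, 8, 9, 10
  3: 6, 7, 8, 9
  4: 6, 8, 10
  5: 6, 8, 9, 10

Step 2: Greedily match left vertices, then look for augmenting paths:
  Match 1 -- 8
  Match 2 -- 6
  Match 3 -- 7
  Match 4 -- 10
  Match 5 -- 9
  No augmenting path remains.

Step 3: Verify this is maximum:
  Matching size 5 = min(|L|, |R|) = min(5, 5), which is an upper bound, so this matching is maximum.

Maximum matching: {(1,8), (2,6), (3,7), (4,10), (5,9)}
Size: 5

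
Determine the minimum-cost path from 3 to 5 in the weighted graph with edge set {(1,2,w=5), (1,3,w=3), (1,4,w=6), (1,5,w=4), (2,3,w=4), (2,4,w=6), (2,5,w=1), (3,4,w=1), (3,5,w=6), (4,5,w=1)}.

Step 1: Build adjacency list with weights:
  1: 2(w=5), 3(w=3), 4(w=6), 5(w=4)
  2: 1(w=5), 3(w=4), 4(w=6), 5(w=1)
  3: 1(w=3), 2(w=4), 4(w=1), 5(w=6)
  4: 1(w=6), 2(w=6), 3(w=1), 5(w=1)
  5: 1(w=4), 2(w=1), 3(w=6), 4(w=1)

Step 2: Apply Dijkstra's algorithm from vertex 3:
  Visit vertex 3 (distance=0)
    Update dist[1] = 3
    Update dist[2] = 4
    Update dist[4] = 1
    Update dist[5] = 6
  Visit vertex 4 (distance=1)
    Update dist[5] = 2
  Visit vertex 5 (distance=2)
    Update dist[2] = 3

Step 3: Shortest path: 3 -> 4 -> 5
Total weight: 1 + 1 = 2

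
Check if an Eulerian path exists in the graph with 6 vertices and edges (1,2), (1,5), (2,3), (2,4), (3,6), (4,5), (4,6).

Step 1: Find the degree of each vertex:
  deg(1) = 2
  deg(2) = 3
  deg(3) = 2
  deg(4) = 3
  deg(5) = 2
  deg(6) = 2

Step 2: Count vertices with odd degree:
  Odd-degree vertices: 2, 4 (2 total)

Step 3: Apply Euler's theorem:
  - Eulerian circuit exists iff graph is connected and all vertices have even degree
  - Eulerian path exists iff graph is connected and has 0 or 2 odd-degree vertices

Graph is connected with exactly 2 odd-degree vertices (2, 4).
Eulerian path exists (starting and ending at the odd-degree vertices), but no Eulerian circuit.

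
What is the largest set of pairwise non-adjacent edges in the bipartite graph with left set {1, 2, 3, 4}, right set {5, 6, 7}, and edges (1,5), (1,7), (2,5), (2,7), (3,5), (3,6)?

Step 1: List the neighbors of each left vertex:
  1: 5, 7
  2: 5, 7
  3: 5, 6
  4: (none)

Step 2: Greedily match left vertices, then look for augmenting paths:
  Match 1 -- 5
  Match 2 -- 7
  Match 3 -- 6
  No augmenting path remains.

Step 3: Verify this is maximum:
  Matching size 3 = min(|L|, |R|) = min(4, 3), which is an upper bound, so this matching is maximum.

Maximum matching: {(1,5), (2,7), (3,6)}
Size: 3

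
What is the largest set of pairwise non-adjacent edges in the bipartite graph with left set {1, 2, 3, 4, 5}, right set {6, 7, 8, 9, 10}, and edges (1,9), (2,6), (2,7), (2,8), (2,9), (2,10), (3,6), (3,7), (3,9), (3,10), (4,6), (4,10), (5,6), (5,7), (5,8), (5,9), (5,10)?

Step 1: List the neighbors of each left vertex:
  1: 9
  2: 6, 7, 8, 9, 10
  3: 6, 7, 9, 10
  4: 6, 10
  5: 6, 7, 8, 9, 10

Step 2: Greedily match left vertices, then look for augmenting paths:
  Match 1 -- 9
  Match 2 -- 6
  Match 3 -- 7
  Match 4 -- 10
  Match 5 -- 8
  No augmenting path remains.

Step 3: Verify this is maximum:
  Matching size 5 = min(|L|, |R|) = min(5, 5), which is an upper bound, so this matching is maximum.

Maximum matching: {(1,9), (2,6), (3,7), (4,10), (5,8)}
Size: 5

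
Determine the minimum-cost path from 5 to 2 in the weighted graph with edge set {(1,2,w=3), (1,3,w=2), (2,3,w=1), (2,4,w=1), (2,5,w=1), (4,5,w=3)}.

Step 1: Build adjacency list with weights:
  1: 2(w=3), 3(w=2)
  2: 1(w=3), 3(w=1), 4(w=1), 5(w=1)
  3: 1(w=2), 2(w=1)
  4: 2(w=1), 5(w=3)
  5: 2(w=1), 4(w=3)

Step 2: Apply Dijkstra's algorithm from vertex 5:
  Visit vertex 5 (distance=0)
    Update dist[2] = 1
    Update dist[4] = 3
  Visit vertex 2 (distance=1)
    Update dist[1] = 4
    Update dist[3] = 2
    Update dist[4] = 2

Step 3: Shortest path: 5 -> 2
Total weight: 1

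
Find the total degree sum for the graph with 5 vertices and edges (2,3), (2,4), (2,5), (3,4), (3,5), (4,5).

Step 1: Count edges incident to each vertex:
  deg(1) = 0 (neighbors: none)
  deg(2) = 3 (neighbors: 3, 4, 5)
  deg(3) = 3 (neighbors: 2, 4, 5)
  deg(4) = 3 (neighbors: 2, 3, 5)
  deg(5) = 3 (neighbors: 2, 3, 4)

Step 2: Sum all degrees:
  0 + 3 + 3 + 3 + 3 = 12

Verification: sum of degrees = 2 * |E| = 2 * 6 = 12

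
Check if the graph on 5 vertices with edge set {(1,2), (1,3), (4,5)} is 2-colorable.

Step 1: Attempt 2-coloring using BFS:
  Start at vertex 1, assign color 0
  Color vertex 2 with color 1 (neighbor of 1)
  Color vertex 3 with color 1 (neighbor of 1)
  Start new component at vertex 4, assign color 0
  Color vertex 5 with color 1 (neighbor of 4)

Step 2: 2-coloring succeeded. No conflicts found.
  Set A (color 0): {1, 4}
  Set B (color 1): {2, 3, 5}

The graph is bipartite with partition {1, 4}, {2, 3, 5}.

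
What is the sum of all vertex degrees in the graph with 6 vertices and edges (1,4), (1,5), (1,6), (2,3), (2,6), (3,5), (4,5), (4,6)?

Step 1: Count edges incident to each vertex:
  deg(1) = 3 (neighbors: 4, 5, 6)
  deg(2) = 2 (neighbors: 3, 6)
  deg(3) = 2 (neighbors: 2, 5)
  deg(4) = 3 (neighbors: 1, 5, 6)
  deg(5) = 3 (neighbors: 1, 3, 4)
  deg(6) = 3 (neighbors: 1, 2, 4)

Step 2: Sum all degrees:
  3 + 2 + 2 + 3 + 3 + 3 = 16

Verification: sum of degrees = 2 * |E| = 2 * 8 = 16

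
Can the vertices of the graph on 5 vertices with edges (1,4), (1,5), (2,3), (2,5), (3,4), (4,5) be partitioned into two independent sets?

Step 1: Attempt 2-coloring using BFS:
  Start at vertex 1, assign color 0
  Color vertex 4 with color 1 (neighbor of 1)
  Color vertex 5 with color 1 (neighbor of 1)
  Color vertex 3 with color 0 (neighbor of 4)

Step 2: Conflict found! Vertices 4 and 5 are adjacent but have the same color.
This means the graph contains an odd cycle.

The graph is NOT bipartite.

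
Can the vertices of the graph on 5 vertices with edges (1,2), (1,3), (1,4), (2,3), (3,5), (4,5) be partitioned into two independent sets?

Step 1: Attempt 2-coloring using BFS:
  Start at vertex 1, assign color 0
  Color vertex 2 with color 1 (neighbor of 1)
  Color vertex 3 with color 1 (neighbor of 1)
  Color vertex 4 with color 1 (neighbor of 1)

Step 2: Conflict found! Vertices 2 and 3 are adjacent but have the same color.
This means the graph contains an odd cycle.

The graph is NOT bipartite.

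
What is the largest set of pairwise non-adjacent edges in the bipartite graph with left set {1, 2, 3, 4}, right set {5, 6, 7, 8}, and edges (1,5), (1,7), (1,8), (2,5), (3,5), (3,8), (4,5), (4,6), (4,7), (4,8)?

Step 1: List the neighbors of each left vertex:
  1: 5, 7, 8
  2: 5
  3: 5, 8
  4: 5, 6, 7, 8

Step 2: Greedily match left vertices, then look for augmenting paths:
  Match 1 -- 7
  Match 2 -- 5
  Match 3 -- 8
  Match 4 -- 6
  No augmenting path remains.

Step 3: Verify this is maximum:
  Matching size 4 = min(|L|, |R|) = min(4, 4), which is an upper bound, so this matching is maximum.

Maximum matching: {(1,7), (2,5), (3,8), (4,6)}
Size: 4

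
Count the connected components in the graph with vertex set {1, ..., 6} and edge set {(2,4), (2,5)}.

Step 1: Build adjacency list from edges:
  1: (none)
  2: 4, 5
  3: (none)
  4: 2
  5: 2
  6: (none)

Step 2: Run BFS/DFS from vertex 1:
  Visited: {1}
  Reached 1 of 6 vertices

Step 3: Only 1 of 6 vertices reached. Graph is disconnected.
Connected components: {1}, {2, 4, 5}, {3}, {6}
Number of connected components: 4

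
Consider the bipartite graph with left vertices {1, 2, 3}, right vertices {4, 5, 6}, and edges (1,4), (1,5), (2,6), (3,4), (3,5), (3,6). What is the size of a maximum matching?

Step 1: List the neighbors of each left vertex:
  1: 4, 5
  2: 6
  3: 4, 5, 6

Step 2: Greedily match left vertices, then look for augmenting paths:
  Match 1 -- 4
  Match 2 -- 6
  Match 3 -- 5
  No augmenting path remains.

Step 3: Verify this is maximum:
  Matching size 3 = min(|L|, |R|) = min(3, 3), which is an upper bound, so this matching is maximum.

Maximum matching: {(1,4), (2,6), (3,5)}
Size: 3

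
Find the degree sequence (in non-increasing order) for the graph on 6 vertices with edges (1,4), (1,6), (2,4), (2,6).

Step 1: Count edges incident to each vertex:
  deg(1) = 2 (neighbors: 4, 6)
  deg(2) = 2 (neighbors: 4, 6)
  deg(3) = 0 (neighbors: none)
  deg(4) = 2 (neighbors: 1, 2)
  deg(5) = 0 (neighbors: none)
  deg(6) = 2 (neighbors: 1, 2)

Step 2: Sort degrees in non-increasing order:
  Degrees: [2, 2, 0, 2, 0, 2] -> sorted: [2, 2, 2, 2, 0, 0]

Degree sequence: [2, 2, 2, 2, 0, 0]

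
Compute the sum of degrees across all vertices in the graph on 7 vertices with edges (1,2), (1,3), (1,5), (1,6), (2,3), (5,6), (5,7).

Step 1: Count edges incident to each vertex:
  deg(1) = 4 (neighbors: 2, 3, 5, 6)
  deg(2) = 2 (neighbors: 1, 3)
  deg(3) = 2 (neighbors: 1, 2)
  deg(4) = 0 (neighbors: none)
  deg(5) = 3 (neighbors: 1, 6, 7)
  deg(6) = 2 (neighbors: 1, 5)
  deg(7) = 1 (neighbors: 5)

Step 2: Sum all degrees:
  4 + 2 + 2 + 0 + 3 + 2 + 1 = 14

Verification: sum of degrees = 2 * |E| = 2 * 7 = 14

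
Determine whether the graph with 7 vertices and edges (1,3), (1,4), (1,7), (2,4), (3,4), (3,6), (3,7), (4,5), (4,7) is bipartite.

Step 1: Attempt 2-coloring using BFS:
  Start at vertex 1, assign color 0
  Color vertex 3 with color 1 (neighbor of 1)
  Color vertex 4 with color 1 (neighbor of 1)
  Color vertex 7 with color 1 (neighbor of 1)

Step 2: Conflict found! Vertices 3 and 4 are adjacent but have the same color.
This means the graph contains an odd cycle.

The graph is NOT bipartite.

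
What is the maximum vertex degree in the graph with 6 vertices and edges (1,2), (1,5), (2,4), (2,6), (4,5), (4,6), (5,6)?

Step 1: Count edges incident to each vertex:
  deg(1) = 2 (neighbors: 2, 5)
  deg(2) = 3 (neighbors: 1, 4, 6)
  deg(3) = 0 (neighbors: none)
  deg(4) = 3 (neighbors: 2, 5, 6)
  deg(5) = 3 (neighbors: 1, 4, 6)
  deg(6) = 3 (neighbors: 2, 4, 5)

Step 2: Find maximum:
  max(2, 3, 0, 3, 3, 3) = 3 (vertex 2)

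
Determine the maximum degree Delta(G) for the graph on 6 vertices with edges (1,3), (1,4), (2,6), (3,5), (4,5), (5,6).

Step 1: Count edges incident to each vertex:
  deg(1) = 2 (neighbors: 3, 4)
  deg(2) = 1 (neighbors: 6)
  deg(3) = 2 (neighbors: 1, 5)
  deg(4) = 2 (neighbors: 1, 5)
  deg(5) = 3 (neighbors: 3, 4, 6)
  deg(6) = 2 (neighbors: 2, 5)

Step 2: Find maximum:
  max(2, 1, 2, 2, 3, 2) = 3 (vertex 5)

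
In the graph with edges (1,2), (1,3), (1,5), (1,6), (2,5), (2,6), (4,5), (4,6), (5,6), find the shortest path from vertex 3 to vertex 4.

Step 1: Build adjacency list:
  1: 2, 3, 5, 6
  2: 1, 5, 6
  3: 1
  4: 5, 6
  5: 1, 2, 4, 6
  6: 1, 2, 4, 5

Step 2: BFS from vertex 3 to find shortest path to 4:
  vertex 1 reached at distance 1
  vertex 2 reached at distance 2
  vertex 5 reached at distance 2
  vertex 6 reached at distance 2
  vertex 4 reached at distance 3

Step 3: Shortest path: 3 -> 1 -> 6 -> 4
Path length: 3 edges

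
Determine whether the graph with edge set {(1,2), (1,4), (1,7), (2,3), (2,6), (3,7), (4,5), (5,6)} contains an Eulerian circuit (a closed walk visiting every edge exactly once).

Step 1: Find the degree of each vertex:
  deg(1) = 3
  deg(2) = 3
  deg(3) = 2
  deg(4) = 2
  deg(5) = 2
  deg(6) = 2
  deg(7) = 2

Step 2: Count vertices with odd degree:
  Odd-degree vertices: 1, 2 (2 total)

Step 3: Apply Euler's theorem:
  - Eulerian circuit exists iff graph is connected and all vertices have even degree
  - Eulerian path exists iff graph is connected and has 0 or 2 odd-degree vertices

Graph is connected with exactly 2 odd-degree vertices (1, 2).
Eulerian path exists (starting and ending at the odd-degree vertices), but no Eulerian circuit.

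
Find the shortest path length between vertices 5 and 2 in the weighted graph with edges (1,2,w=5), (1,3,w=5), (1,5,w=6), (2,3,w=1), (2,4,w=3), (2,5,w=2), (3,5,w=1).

Step 1: Build adjacency list with weights:
  1: 2(w=5), 3(w=5), 5(w=6)
  2: 1(w=5), 3(w=1), 4(w=3), 5(w=2)
  3: 1(w=5), 2(w=1), 5(w=1)
  4: 2(w=3)
  5: 1(w=6), 2(w=2), 3(w=1)

Step 2: Apply Dijkstra's algorithm from vertex 5:
  Visit vertex 5 (distance=0)
    Update dist[1] = 6
    Update dist[2] = 2
    Update dist[3] = 1
  Visit vertex 3 (distance=1)
  Visit vertex 2 (distance=2)
    Update dist[4] = 5

Step 3: Shortest path: 5 -> 2
Total weight: 2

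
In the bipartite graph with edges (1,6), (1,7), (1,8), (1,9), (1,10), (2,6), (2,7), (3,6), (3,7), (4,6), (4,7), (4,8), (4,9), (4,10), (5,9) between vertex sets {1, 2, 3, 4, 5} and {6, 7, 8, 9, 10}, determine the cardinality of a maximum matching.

Step 1: List the neighbors of each left vertex:
  1: 6, 7, 8, 9, 10
  2: 6, 7
  3: 6, 7
  4: 6, 7, 8, 9, 10
  5: 9

Step 2: Greedily match left vertices, then look for augmenting paths:
  Match 1 -- 10
  Match 2 -- 7
  Match 3 -- 6
  Match 4 -- 8
  Match 5 -- 9
  No augmenting path remains.

Step 3: Verify this is maximum:
  Matching size 5 = min(|L|, |R|) = min(5, 5), which is an upper bound, so this matching is maximum.

Maximum matching: {(1,10), (2,7), (3,6), (4,8), (5,9)}
Size: 5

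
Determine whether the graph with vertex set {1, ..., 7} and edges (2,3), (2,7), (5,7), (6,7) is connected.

Step 1: Build adjacency list from edges:
  1: (none)
  2: 3, 7
  3: 2
  4: (none)
  5: 7
  6: 7
  7: 2, 5, 6

Step 2: Run BFS/DFS from vertex 1:
  Visited: {1}
  Reached 1 of 7 vertices

Step 3: Only 1 of 7 vertices reached. Graph is disconnected.
Connected components: {1}, {2, 3, 5, 6, 7}, {4}
Answer: No, the graph is not connected (3 components).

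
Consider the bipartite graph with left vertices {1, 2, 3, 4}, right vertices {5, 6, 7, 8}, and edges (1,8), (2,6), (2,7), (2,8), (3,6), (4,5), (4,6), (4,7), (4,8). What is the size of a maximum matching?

Step 1: List the neighbors of each left vertex:
  1: 8
  2: 6, 7, 8
  3: 6
  4: 5, 6, 7, 8

Step 2: Greedily match left vertices, then look for augmenting paths:
  Match 1 -- 8
  Match 2 -- 7
  Match 3 -- 6
  Match 4 -- 5
  No augmenting path remains.

Step 3: Verify this is maximum:
  Matching size 4 = min(|L|, |R|) = min(4, 4), which is an upper bound, so this matching is maximum.

Maximum matching: {(1,8), (2,7), (3,6), (4,5)}
Size: 4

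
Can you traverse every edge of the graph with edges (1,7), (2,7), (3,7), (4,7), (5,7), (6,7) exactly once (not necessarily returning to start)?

Step 1: Find the degree of each vertex:
  deg(1) = 1
  deg(2) = 1
  deg(3) = 1
  deg(4) = 1
  deg(5) = 1
  deg(6) = 1
  deg(7) = 6

Step 2: Count vertices with odd degree:
  Odd-degree vertices: 1, 2, 3, 4, 5, 6 (6 total)

Step 3: Apply Euler's theorem:
  - Eulerian circuit exists iff graph is connected and all vertices have even degree
  - Eulerian path exists iff graph is connected and has 0 or 2 odd-degree vertices

Graph has 6 odd-degree vertices (need 0 or 2).
Neither Eulerian path nor Eulerian circuit exists.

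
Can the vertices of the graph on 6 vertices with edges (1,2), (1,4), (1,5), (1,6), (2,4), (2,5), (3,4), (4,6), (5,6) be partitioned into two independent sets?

Step 1: Attempt 2-coloring using BFS:
  Start at vertex 1, assign color 0
  Color vertex 2 with color 1 (neighbor of 1)
  Color vertex 4 with color 1 (neighbor of 1)
  Color vertex 5 with color 1 (neighbor of 1)
  Color vertex 6 with color 1 (neighbor of 1)

Step 2: Conflict found! Vertices 2 and 4 are adjacent but have the same color.
This means the graph contains an odd cycle.

The graph is NOT bipartite.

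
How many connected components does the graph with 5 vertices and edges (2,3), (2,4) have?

Step 1: Build adjacency list from edges:
  1: (none)
  2: 3, 4
  3: 2
  4: 2
  5: (none)

Step 2: Run BFS/DFS from vertex 1:
  Visited: {1}
  Reached 1 of 5 vertices

Step 3: Only 1 of 5 vertices reached. Graph is disconnected.
Connected components: {1}, {2, 3, 4}, {5}
Number of connected components: 3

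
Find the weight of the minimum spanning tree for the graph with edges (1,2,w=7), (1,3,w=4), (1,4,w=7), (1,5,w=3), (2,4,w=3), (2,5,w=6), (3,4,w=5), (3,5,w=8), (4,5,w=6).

Apply Kruskal's algorithm (sort edges by weight, add if no cycle):

Sorted edges by weight:
  (1,5) w=3
  (2,4) w=3
  (1,3) w=4
  (3,4) w=5
  (2,5) w=6
  (4,5) w=6
  (1,4) w=7
  (1,2) w=7
  (3,5) w=8

Add edge (1,5) w=3 -- no cycle. Running total: 3
Add edge (2,4) w=3 -- no cycle. Running total: 6
Add edge (1,3) w=4 -- no cycle. Running total: 10
Add edge (3,4) w=5 -- no cycle. Running total: 15

MST edges: (1,5,w=3), (2,4,w=3), (1,3,w=4), (3,4,w=5)
Total MST weight: 3 + 3 + 4 + 5 = 15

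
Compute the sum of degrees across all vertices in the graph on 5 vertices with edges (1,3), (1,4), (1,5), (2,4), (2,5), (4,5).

Step 1: Count edges incident to each vertex:
  deg(1) = 3 (neighbors: 3, 4, 5)
  deg(2) = 2 (neighbors: 4, 5)
  deg(3) = 1 (neighbors: 1)
  deg(4) = 3 (neighbors: 1, 2, 5)
  deg(5) = 3 (neighbors: 1, 2, 4)

Step 2: Sum all degrees:
  3 + 2 + 1 + 3 + 3 = 12

Verification: sum of degrees = 2 * |E| = 2 * 6 = 12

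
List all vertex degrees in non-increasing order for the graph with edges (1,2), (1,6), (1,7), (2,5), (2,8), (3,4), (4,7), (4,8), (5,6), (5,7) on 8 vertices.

Step 1: Count edges incident to each vertex:
  deg(1) = 3 (neighbors: 2, 6, 7)
  deg(2) = 3 (neighbors: 1, 5, 8)
  deg(3) = 1 (neighbors: 4)
  deg(4) = 3 (neighbors: 3, 7, 8)
  deg(5) = 3 (neighbors: 2, 6, 7)
  deg(6) = 2 (neighbors: 1, 5)
  deg(7) = 3 (neighbors: 1, 4, 5)
  deg(8) = 2 (neighbors: 2, 4)

Step 2: Sort degrees in non-increasing order:
  Degrees: [3, 3, 1, 3, 3, 2, 3, 2] -> sorted: [3, 3, 3, 3, 3, 2, 2, 1]

Degree sequence: [3, 3, 3, 3, 3, 2, 2, 1]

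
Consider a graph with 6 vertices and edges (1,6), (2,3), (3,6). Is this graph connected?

Step 1: Build adjacency list from edges:
  1: 6
  2: 3
  3: 2, 6
  4: (none)
  5: (none)
  6: 1, 3

Step 2: Run BFS/DFS from vertex 1:
  Visited: {1, 6, 3, 2}
  Reached 4 of 6 vertices

Step 3: Only 4 of 6 vertices reached. Graph is disconnected.
Connected components: {1, 2, 3, 6}, {4}, {5}
Answer: No, the graph is not connected (3 components).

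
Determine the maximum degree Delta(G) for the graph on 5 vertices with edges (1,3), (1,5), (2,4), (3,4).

Step 1: Count edges incident to each vertex:
  deg(1) = 2 (neighbors: 3, 5)
  deg(2) = 1 (neighbors: 4)
  deg(3) = 2 (neighbors: 1, 4)
  deg(4) = 2 (neighbors: 2, 3)
  deg(5) = 1 (neighbors: 1)

Step 2: Find maximum:
  max(2, 1, 2, 2, 1) = 2 (vertex 1)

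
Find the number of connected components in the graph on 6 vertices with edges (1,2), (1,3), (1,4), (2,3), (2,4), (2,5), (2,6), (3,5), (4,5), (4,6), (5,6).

Step 1: Build adjacency list from edges:
  1: 2, 3, 4
  2: 1, 3, 4, 5, 6
  3: 1, 2, 5
  4: 1, 2, 5, 6
  5: 2, 3, 4, 6
  6: 2, 4, 5

Step 2: Run BFS/DFS from vertex 1:
  Visited: {1, 2, 3, 4, 5, 6}
  Reached 6 of 6 vertices

Step 3: All 6 vertices reached from vertex 1, so the graph is connected.
Number of connected components: 1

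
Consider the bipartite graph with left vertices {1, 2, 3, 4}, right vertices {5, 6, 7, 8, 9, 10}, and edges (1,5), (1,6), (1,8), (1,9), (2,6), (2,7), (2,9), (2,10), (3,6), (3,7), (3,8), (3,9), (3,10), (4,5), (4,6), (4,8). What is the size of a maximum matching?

Step 1: List the neighbors of each left vertex:
  1: 5, 6, 8, 9
  2: 6, 7, 9, 10
  3: 6, 7, 8, 9, 10
  4: 5, 6, 8

Step 2: Greedily match left vertices, then look for augmenting paths:
  Match 1 -- 5
  Match 2 -- 6
  Match 3 -- 7
  Match 4 -- 8
  No augmenting path remains.

Step 3: Verify this is maximum:
  Matching size 4 = min(|L|, |R|) = min(4, 6), which is an upper bound, so this matching is maximum.

Maximum matching: {(1,5), (2,6), (3,7), (4,8)}
Size: 4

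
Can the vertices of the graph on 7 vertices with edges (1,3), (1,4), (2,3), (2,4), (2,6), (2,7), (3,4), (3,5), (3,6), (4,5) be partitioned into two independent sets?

Step 1: Attempt 2-coloring using BFS:
  Start at vertex 1, assign color 0
  Color vertex 3 with color 1 (neighbor of 1)
  Color vertex 4 with color 1 (neighbor of 1)
  Color vertex 2 with color 0 (neighbor of 3)

Step 2: Conflict found! Vertices 3 and 4 are adjacent but have the same color.
This means the graph contains an odd cycle.

The graph is NOT bipartite.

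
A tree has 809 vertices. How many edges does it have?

A tree on n vertices always has exactly n - 1 edges.
For n = 809: edges = 809 - 1 = 808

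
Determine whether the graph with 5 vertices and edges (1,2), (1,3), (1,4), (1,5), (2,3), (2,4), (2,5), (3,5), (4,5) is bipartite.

Step 1: Attempt 2-coloring using BFS:
  Start at vertex 1, assign color 0
  Color vertex 2 with color 1 (neighbor of 1)
  Color vertex 3 with color 1 (neighbor of 1)
  Color vertex 4 with color 1 (neighbor of 1)
  Color vertex 5 with color 1 (neighbor of 1)

Step 2: Conflict found! Vertices 2 and 3 are adjacent but have the same color.
This means the graph contains an odd cycle.

The graph is NOT bipartite.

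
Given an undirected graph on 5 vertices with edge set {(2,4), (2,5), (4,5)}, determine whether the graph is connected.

Step 1: Build adjacency list from edges:
  1: (none)
  2: 4, 5
  3: (none)
  4: 2, 5
  5: 2, 4

Step 2: Run BFS/DFS from vertex 1:
  Visited: {1}
  Reached 1 of 5 vertices

Step 3: Only 1 of 5 vertices reached. Graph is disconnected.
Connected components: {1}, {2, 4, 5}, {3}
Answer: No, the graph is not connected (3 components).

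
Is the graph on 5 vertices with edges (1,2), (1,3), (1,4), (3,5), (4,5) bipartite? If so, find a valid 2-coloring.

Step 1: Attempt 2-coloring using BFS:
  Start at vertex 1, assign color 0
  Color vertex 2 with color 1 (neighbor of 1)
  Color vertex 3 with color 1 (neighbor of 1)
  Color vertex 4 with color 1 (neighbor of 1)
  Color vertex 5 with color 0 (neighbor of 3)

Step 2: 2-coloring succeeded. No conflicts found.
  Set A (color 0): {1, 5}
  Set B (color 1): {2, 3, 4}

The graph is bipartite with partition {1, 5}, {2, 3, 4}.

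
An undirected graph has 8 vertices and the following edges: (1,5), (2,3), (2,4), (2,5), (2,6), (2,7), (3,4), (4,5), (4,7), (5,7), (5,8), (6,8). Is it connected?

Step 1: Build adjacency list from edges:
  1: 5
  2: 3, 4, 5, 6, 7
  3: 2, 4
  4: 2, 3, 5, 7
  5: 1, 2, 4, 7, 8
  6: 2, 8
  7: 2, 4, 5
  8: 5, 6

Step 2: Run BFS/DFS from vertex 1:
  Visited: {1, 5, 2, 4, 7, 8, 3, 6}
  Reached 8 of 8 vertices

Step 3: All 8 vertices reached from vertex 1, so the graph is connected.
Answer: Yes, the graph is connected.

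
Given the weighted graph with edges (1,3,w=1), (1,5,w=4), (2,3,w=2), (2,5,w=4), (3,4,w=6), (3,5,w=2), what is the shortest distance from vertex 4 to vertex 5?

Step 1: Build adjacency list with weights:
  1: 3(w=1), 5(w=4)
  2: 3(w=2), 5(w=4)
  3: 1(w=1), 2(w=2), 4(w=6), 5(w=2)
  4: 3(w=6)
  5: 1(w=4), 2(w=4), 3(w=2)

Step 2: Apply Dijkstra's algorithm from vertex 4:
  Visit vertex 4 (distance=0)
    Update dist[3] = 6
  Visit vertex 3 (distance=6)
    Update dist[1] = 7
    Update dist[2] = 8
    Update dist[5] = 8
  Visit vertex 1 (distance=7)
  Visit vertex 2 (distance=8)
  Visit vertex 5 (distance=8)

Step 3: Shortest path: 4 -> 3 -> 5
Total weight: 6 + 2 = 8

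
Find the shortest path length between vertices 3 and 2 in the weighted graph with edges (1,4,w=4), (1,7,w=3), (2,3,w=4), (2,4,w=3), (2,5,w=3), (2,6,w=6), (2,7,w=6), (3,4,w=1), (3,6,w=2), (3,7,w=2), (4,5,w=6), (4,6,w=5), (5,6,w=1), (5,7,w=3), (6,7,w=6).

Step 1: Build adjacency list with weights:
  1: 4(w=4), 7(w=3)
  2: 3(w=4), 4(w=3), 5(w=3), 6(w=6), 7(w=6)
  3: 2(w=4), 4(w=1), 6(w=2), 7(w=2)
  4: 1(w=4), 2(w=3), 3(w=1), 5(w=6), 6(w=5)
  5: 2(w=3), 4(w=6), 6(w=1), 7(w=3)
  6: 2(w=6), 3(w=2), 4(w=5), 5(w=1), 7(w=6)
  7: 1(w=3), 2(w=6), 3(w=2), 5(w=3), 6(w=6)

Step 2: Apply Dijkstra's algorithm from vertex 3:
  Visit vertex 3 (distance=0)
    Update dist[2] = 4
    Update dist[4] = 1
    Update dist[6] = 2
    Update dist[7] = 2
  Visit vertex 4 (distance=1)
    Update dist[1] = 5
    Update dist[5] = 7
  Visit vertex 6 (distance=2)
    Update dist[5] = 3
  Visit vertex 7 (distance=2)
  Visit vertex 5 (distance=3)
  Visit vertex 2 (distance=4)

Step 3: Shortest path: 3 -> 2
Total weight: 4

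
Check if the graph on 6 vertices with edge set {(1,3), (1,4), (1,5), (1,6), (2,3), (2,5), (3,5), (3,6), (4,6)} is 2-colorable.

Step 1: Attempt 2-coloring using BFS:
  Start at vertex 1, assign color 0
  Color vertex 3 with color 1 (neighbor of 1)
  Color vertex 4 with color 1 (neighbor of 1)
  Color vertex 5 with color 1 (neighbor of 1)
  Color vertex 6 with color 1 (neighbor of 1)
  Color vertex 2 with color 0 (neighbor of 3)

Step 2: Conflict found! Vertices 3 and 5 are adjacent but have the same color.
This means the graph contains an odd cycle.

The graph is NOT bipartite.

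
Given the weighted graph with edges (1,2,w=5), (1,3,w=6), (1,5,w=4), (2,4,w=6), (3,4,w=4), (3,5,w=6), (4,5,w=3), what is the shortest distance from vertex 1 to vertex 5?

Step 1: Build adjacency list with weights:
  1: 2(w=5), 3(w=6), 5(w=4)
  2: 1(w=5), 4(w=6)
  3: 1(w=6), 4(w=4), 5(w=6)
  4: 2(w=6), 3(w=4), 5(w=3)
  5: 1(w=4), 3(w=6), 4(w=3)

Step 2: Apply Dijkstra's algorithm from vertex 1:
  Visit vertex 1 (distance=0)
    Update dist[2] = 5
    Update dist[3] = 6
    Update dist[5] = 4
  Visit vertex 5 (distance=4)
    Update dist[4] = 7

Step 3: Shortest path: 1 -> 5
Total weight: 4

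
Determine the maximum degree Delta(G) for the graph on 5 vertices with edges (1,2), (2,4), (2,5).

Step 1: Count edges incident to each vertex:
  deg(1) = 1 (neighbors: 2)
  deg(2) = 3 (neighbors: 1, 4, 5)
  deg(3) = 0 (neighbors: none)
  deg(4) = 1 (neighbors: 2)
  deg(5) = 1 (neighbors: 2)

Step 2: Find maximum:
  max(1, 3, 0, 1, 1) = 3 (vertex 2)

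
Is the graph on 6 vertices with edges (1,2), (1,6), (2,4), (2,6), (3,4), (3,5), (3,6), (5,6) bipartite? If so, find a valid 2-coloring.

Step 1: Attempt 2-coloring using BFS:
  Start at vertex 1, assign color 0
  Color vertex 2 with color 1 (neighbor of 1)
  Color vertex 6 with color 1 (neighbor of 1)
  Color vertex 4 with color 0 (neighbor of 2)

Step 2: Conflict found! Vertices 2 and 6 are adjacent but have the same color.
This means the graph contains an odd cycle.

The graph is NOT bipartite.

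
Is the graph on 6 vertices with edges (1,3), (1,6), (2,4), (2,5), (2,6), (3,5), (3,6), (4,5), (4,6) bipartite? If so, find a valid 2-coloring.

Step 1: Attempt 2-coloring using BFS:
  Start at vertex 1, assign color 0
  Color vertex 3 with color 1 (neighbor of 1)
  Color vertex 6 with color 1 (neighbor of 1)
  Color vertex 5 with color 0 (neighbor of 3)

Step 2: Conflict found! Vertices 3 and 6 are adjacent but have the same color.
This means the graph contains an odd cycle.

The graph is NOT bipartite.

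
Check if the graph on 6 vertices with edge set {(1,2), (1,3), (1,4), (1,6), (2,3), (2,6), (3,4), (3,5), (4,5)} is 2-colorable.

Step 1: Attempt 2-coloring using BFS:
  Start at vertex 1, assign color 0
  Color vertex 2 with color 1 (neighbor of 1)
  Color vertex 3 with color 1 (neighbor of 1)
  Color vertex 4 with color 1 (neighbor of 1)
  Color vertex 6 with color 1 (neighbor of 1)

Step 2: Conflict found! Vertices 2 and 3 are adjacent but have the same color.
This means the graph contains an odd cycle.

The graph is NOT bipartite.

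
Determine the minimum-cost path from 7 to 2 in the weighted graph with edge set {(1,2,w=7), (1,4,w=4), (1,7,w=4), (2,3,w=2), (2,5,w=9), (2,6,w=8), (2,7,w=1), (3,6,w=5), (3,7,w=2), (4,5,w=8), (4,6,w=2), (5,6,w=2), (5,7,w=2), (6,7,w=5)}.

Step 1: Build adjacency list with weights:
  1: 2(w=7), 4(w=4), 7(w=4)
  2: 1(w=7), 3(w=2), 5(w=9), 6(w=8), 7(w=1)
  3: 2(w=2), 6(w=5), 7(w=2)
  4: 1(w=4), 5(w=8), 6(w=2)
  5: 2(w=9), 4(w=8), 6(w=2), 7(w=2)
  6: 2(w=8), 3(w=5), 4(w=2), 5(w=2), 7(w=5)
  7: 1(w=4), 2(w=1), 3(w=2), 5(w=2), 6(w=5)

Step 2: Apply Dijkstra's algorithm from vertex 7:
  Visit vertex 7 (distance=0)
    Update dist[1] = 4
    Update dist[2] = 1
    Update dist[3] = 2
    Update dist[5] = 2
    Update dist[6] = 5
  Visit vertex 2 (distance=1)

Step 3: Shortest path: 7 -> 2
Total weight: 1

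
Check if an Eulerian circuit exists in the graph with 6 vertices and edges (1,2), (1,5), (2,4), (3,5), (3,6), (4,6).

Step 1: Find the degree of each vertex:
  deg(1) = 2
  deg(2) = 2
  deg(3) = 2
  deg(4) = 2
  deg(5) = 2
  deg(6) = 2

Step 2: Count vertices with odd degree:
  All vertices have even degree (0 odd-degree vertices)

Step 3: Apply Euler's theorem:
  - Eulerian circuit exists iff graph is connected and all vertices have even degree
  - Eulerian path exists iff graph is connected and has 0 or 2 odd-degree vertices

Graph is connected with 0 odd-degree vertices.
Both Eulerian circuit and Eulerian path exist.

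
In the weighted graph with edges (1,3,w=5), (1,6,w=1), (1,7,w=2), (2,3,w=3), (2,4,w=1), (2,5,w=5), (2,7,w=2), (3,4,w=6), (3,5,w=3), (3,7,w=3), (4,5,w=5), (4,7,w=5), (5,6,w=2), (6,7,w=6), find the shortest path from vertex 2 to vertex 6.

Step 1: Build adjacency list with weights:
  1: 3(w=5), 6(w=1), 7(w=2)
  2: 3(w=3), 4(w=1), 5(w=5), 7(w=2)
  3: 1(w=5), 2(w=3), 4(w=6), 5(w=3), 7(w=3)
  4: 2(w=1), 3(w=6), 5(w=5), 7(w=5)
  5: 2(w=5), 3(w=3), 4(w=5), 6(w=2)
  6: 1(w=1), 5(w=2), 7(w=6)
  7: 1(w=2), 2(w=2), 3(w=3), 4(w=5), 6(w=6)

Step 2: Apply Dijkstra's algorithm from vertex 2:
  Visit vertex 2 (distance=0)
    Update dist[3] = 3
    Update dist[4] = 1
    Update dist[5] = 5
    Update dist[7] = 2
  Visit vertex 4 (distance=1)
  Visit vertex 7 (distance=2)
    Update dist[1] = 4
    Update dist[6] = 8
  Visit vertex 3 (distance=3)
  Visit vertex 1 (distance=4)
    Update dist[6] = 5
  Visit vertex 5 (distance=5)
  Visit vertex 6 (distance=5)

Step 3: Shortest path: 2 -> 7 -> 1 -> 6
Total weight: 2 + 2 + 1 = 5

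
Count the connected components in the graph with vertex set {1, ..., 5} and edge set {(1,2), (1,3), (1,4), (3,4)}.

Step 1: Build adjacency list from edges:
  1: 2, 3, 4
  2: 1
  3: 1, 4
  4: 1, 3
  5: (none)

Step 2: Run BFS/DFS from vertex 1:
  Visited: {1, 2, 3, 4}
  Reached 4 of 5 vertices

Step 3: Only 4 of 5 vertices reached. Graph is disconnected.
Connected components: {1, 2, 3, 4}, {5}
Number of connected components: 2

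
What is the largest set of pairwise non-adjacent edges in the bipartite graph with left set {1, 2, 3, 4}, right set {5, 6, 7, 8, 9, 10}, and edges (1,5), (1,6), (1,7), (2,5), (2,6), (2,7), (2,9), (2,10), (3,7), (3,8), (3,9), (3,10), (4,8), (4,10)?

Step 1: List the neighbors of each left vertex:
  1: 5, 6, 7
  2: 5, 6, 7, 9, 10
  3: 7, 8, 9, 10
  4: 8, 10

Step 2: Greedily match left vertices, then look for augmenting paths:
  Match 1 -- 5
  Match 2 -- 6
  Match 3 -- 7
  Match 4 -- 8
  No augmenting path remains.

Step 3: Verify this is maximum:
  Matching size 4 = min(|L|, |R|) = min(4, 6), which is an upper bound, so this matching is maximum.

Maximum matching: {(1,5), (2,6), (3,7), (4,8)}
Size: 4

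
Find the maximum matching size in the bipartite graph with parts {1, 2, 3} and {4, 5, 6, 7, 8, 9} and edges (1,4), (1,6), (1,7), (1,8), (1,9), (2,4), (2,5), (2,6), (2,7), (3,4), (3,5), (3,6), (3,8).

Step 1: List the neighbors of each left vertex:
  1: 4, 6, 7, 8, 9
  2: 4, 5, 6, 7
  3: 4, 5, 6, 8

Step 2: Greedily match left vertices, then look for augmenting paths:
  Match 1 -- 4
  Match 2 -- 5
  Match 3 -- 6
  No augmenting path remains.

Step 3: Verify this is maximum:
  Matching size 3 = min(|L|, |R|) = min(3, 6), which is an upper bound, so this matching is maximum.

Maximum matching: {(1,4), (2,5), (3,6)}
Size: 3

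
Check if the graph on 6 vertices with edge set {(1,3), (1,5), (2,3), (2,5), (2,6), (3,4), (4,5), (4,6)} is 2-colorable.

Step 1: Attempt 2-coloring using BFS:
  Start at vertex 1, assign color 0
  Color vertex 3 with color 1 (neighbor of 1)
  Color vertex 5 with color 1 (neighbor of 1)
  Color vertex 2 with color 0 (neighbor of 3)
  Color vertex 4 with color 0 (neighbor of 3)
  Color vertex 6 with color 1 (neighbor of 2)

Step 2: 2-coloring succeeded. No conflicts found.
  Set A (color 0): {1, 2, 4}
  Set B (color 1): {3, 5, 6}

The graph is bipartite with partition {1, 2, 4}, {3, 5, 6}.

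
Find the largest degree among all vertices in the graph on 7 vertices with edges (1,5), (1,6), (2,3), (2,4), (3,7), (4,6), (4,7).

Step 1: Count edges incident to each vertex:
  deg(1) = 2 (neighbors: 5, 6)
  deg(2) = 2 (neighbors: 3, 4)
  deg(3) = 2 (neighbors: 2, 7)
  deg(4) = 3 (neighbors: 2, 6, 7)
  deg(5) = 1 (neighbors: 1)
  deg(6) = 2 (neighbors: 1, 4)
  deg(7) = 2 (neighbors: 3, 4)

Step 2: Find maximum:
  max(2, 2, 2, 3, 1, 2, 2) = 3 (vertex 4)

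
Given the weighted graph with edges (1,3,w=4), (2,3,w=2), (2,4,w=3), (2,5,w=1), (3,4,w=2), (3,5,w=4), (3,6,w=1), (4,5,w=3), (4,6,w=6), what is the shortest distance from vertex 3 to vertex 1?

Step 1: Build adjacency list with weights:
  1: 3(w=4)
  2: 3(w=2), 4(w=3), 5(w=1)
  3: 1(w=4), 2(w=2), 4(w=2), 5(w=4), 6(w=1)
  4: 2(w=3), 3(w=2), 5(w=3), 6(w=6)
  5: 2(w=1), 3(w=4), 4(w=3)
  6: 3(w=1), 4(w=6)

Step 2: Apply Dijkstra's algorithm from vertex 3:
  Visit vertex 3 (distance=0)
    Update dist[1] = 4
    Update dist[2] = 2
    Update dist[4] = 2
    Update dist[5] = 4
    Update dist[6] = 1
  Visit vertex 6 (distance=1)
  Visit vertex 2 (distance=2)
    Update dist[5] = 3
  Visit vertex 4 (distance=2)
  Visit vertex 5 (distance=3)
  Visit vertex 1 (distance=4)

Step 3: Shortest path: 3 -> 1
Total weight: 4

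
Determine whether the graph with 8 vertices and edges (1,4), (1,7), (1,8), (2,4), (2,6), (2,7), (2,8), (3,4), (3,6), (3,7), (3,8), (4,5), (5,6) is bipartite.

Step 1: Attempt 2-coloring using BFS:
  Start at vertex 1, assign color 0
  Color vertex 4 with color 1 (neighbor of 1)
  Color vertex 7 with color 1 (neighbor of 1)
  Color vertex 8 with color 1 (neighbor of 1)
  Color vertex 2 with color 0 (neighbor of 4)
  Color vertex 3 with color 0 (neighbor of 4)
  Color vertex 5 with color 0 (neighbor of 4)
  Color vertex 6 with color 1 (neighbor of 2)

Step 2: 2-coloring succeeded. No conflicts found.
  Set A (color 0): {1, 2, 3, 5}
  Set B (color 1): {4, 6, 7, 8}

The graph is bipartite with partition {1, 2, 3, 5}, {4, 6, 7, 8}.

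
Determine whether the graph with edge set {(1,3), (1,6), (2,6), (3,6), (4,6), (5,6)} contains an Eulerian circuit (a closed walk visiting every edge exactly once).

Step 1: Find the degree of each vertex:
  deg(1) = 2
  deg(2) = 1
  deg(3) = 2
  deg(4) = 1
  deg(5) = 1
  deg(6) = 5

Step 2: Count vertices with odd degree:
  Odd-degree vertices: 2, 4, 5, 6 (4 total)

Step 3: Apply Euler's theorem:
  - Eulerian circuit exists iff graph is connected and all vertices have even degree
  - Eulerian path exists iff graph is connected and has 0 or 2 odd-degree vertices

Graph has 4 odd-degree vertices (need 0 or 2).
Neither Eulerian path nor Eulerian circuit exists.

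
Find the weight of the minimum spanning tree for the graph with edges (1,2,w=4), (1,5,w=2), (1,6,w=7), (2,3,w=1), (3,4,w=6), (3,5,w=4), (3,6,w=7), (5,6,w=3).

Apply Kruskal's algorithm (sort edges by weight, add if no cycle):

Sorted edges by weight:
  (2,3) w=1
  (1,5) w=2
  (5,6) w=3
  (1,2) w=4
  (3,5) w=4
  (3,4) w=6
  (1,6) w=7
  (3,6) w=7

Add edge (2,3) w=1 -- no cycle. Running total: 1
Add edge (1,5) w=2 -- no cycle. Running total: 3
Add edge (5,6) w=3 -- no cycle. Running total: 6
Add edge (1,2) w=4 -- no cycle. Running total: 10
Skip edge (3,5) w=4 -- would create cycle
Add edge (3,4) w=6 -- no cycle. Running total: 16

MST edges: (2,3,w=1), (1,5,w=2), (5,6,w=3), (1,2,w=4), (3,4,w=6)
Total MST weight: 1 + 2 + 3 + 4 + 6 = 16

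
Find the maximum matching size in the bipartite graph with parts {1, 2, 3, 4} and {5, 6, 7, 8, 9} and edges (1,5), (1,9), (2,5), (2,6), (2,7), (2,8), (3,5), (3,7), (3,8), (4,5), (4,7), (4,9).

Step 1: List the neighbors of each left vertex:
  1: 5, 9
  2: 5, 6, 7, 8
  3: 5, 7, 8
  4: 5, 7, 9

Step 2: Greedily match left vertices, then look for augmenting paths:
  Match 1 -- 5
  Match 2 -- 6
  Match 3 -- 7
  Match 4 -- 9
  No augmenting path remains.

Step 3: Verify this is maximum:
  Matching size 4 = min(|L|, |R|) = min(4, 5), which is an upper bound, so this matching is maximum.

Maximum matching: {(1,5), (2,6), (3,7), (4,9)}
Size: 4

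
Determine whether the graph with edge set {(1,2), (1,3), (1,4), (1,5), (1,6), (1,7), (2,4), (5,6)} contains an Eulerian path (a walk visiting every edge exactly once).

Step 1: Find the degree of each vertex:
  deg(1) = 6
  deg(2) = 2
  deg(3) = 1
  deg(4) = 2
  deg(5) = 2
  deg(6) = 2
  deg(7) = 1

Step 2: Count vertices with odd degree:
  Odd-degree vertices: 3, 7 (2 total)

Step 3: Apply Euler's theorem:
  - Eulerian circuit exists iff graph is connected and all vertices have even degree
  - Eulerian path exists iff graph is connected and has 0 or 2 odd-degree vertices

Graph is connected with exactly 2 odd-degree vertices (3, 7).
Eulerian path exists (starting and ending at the odd-degree vertices), but no Eulerian circuit.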